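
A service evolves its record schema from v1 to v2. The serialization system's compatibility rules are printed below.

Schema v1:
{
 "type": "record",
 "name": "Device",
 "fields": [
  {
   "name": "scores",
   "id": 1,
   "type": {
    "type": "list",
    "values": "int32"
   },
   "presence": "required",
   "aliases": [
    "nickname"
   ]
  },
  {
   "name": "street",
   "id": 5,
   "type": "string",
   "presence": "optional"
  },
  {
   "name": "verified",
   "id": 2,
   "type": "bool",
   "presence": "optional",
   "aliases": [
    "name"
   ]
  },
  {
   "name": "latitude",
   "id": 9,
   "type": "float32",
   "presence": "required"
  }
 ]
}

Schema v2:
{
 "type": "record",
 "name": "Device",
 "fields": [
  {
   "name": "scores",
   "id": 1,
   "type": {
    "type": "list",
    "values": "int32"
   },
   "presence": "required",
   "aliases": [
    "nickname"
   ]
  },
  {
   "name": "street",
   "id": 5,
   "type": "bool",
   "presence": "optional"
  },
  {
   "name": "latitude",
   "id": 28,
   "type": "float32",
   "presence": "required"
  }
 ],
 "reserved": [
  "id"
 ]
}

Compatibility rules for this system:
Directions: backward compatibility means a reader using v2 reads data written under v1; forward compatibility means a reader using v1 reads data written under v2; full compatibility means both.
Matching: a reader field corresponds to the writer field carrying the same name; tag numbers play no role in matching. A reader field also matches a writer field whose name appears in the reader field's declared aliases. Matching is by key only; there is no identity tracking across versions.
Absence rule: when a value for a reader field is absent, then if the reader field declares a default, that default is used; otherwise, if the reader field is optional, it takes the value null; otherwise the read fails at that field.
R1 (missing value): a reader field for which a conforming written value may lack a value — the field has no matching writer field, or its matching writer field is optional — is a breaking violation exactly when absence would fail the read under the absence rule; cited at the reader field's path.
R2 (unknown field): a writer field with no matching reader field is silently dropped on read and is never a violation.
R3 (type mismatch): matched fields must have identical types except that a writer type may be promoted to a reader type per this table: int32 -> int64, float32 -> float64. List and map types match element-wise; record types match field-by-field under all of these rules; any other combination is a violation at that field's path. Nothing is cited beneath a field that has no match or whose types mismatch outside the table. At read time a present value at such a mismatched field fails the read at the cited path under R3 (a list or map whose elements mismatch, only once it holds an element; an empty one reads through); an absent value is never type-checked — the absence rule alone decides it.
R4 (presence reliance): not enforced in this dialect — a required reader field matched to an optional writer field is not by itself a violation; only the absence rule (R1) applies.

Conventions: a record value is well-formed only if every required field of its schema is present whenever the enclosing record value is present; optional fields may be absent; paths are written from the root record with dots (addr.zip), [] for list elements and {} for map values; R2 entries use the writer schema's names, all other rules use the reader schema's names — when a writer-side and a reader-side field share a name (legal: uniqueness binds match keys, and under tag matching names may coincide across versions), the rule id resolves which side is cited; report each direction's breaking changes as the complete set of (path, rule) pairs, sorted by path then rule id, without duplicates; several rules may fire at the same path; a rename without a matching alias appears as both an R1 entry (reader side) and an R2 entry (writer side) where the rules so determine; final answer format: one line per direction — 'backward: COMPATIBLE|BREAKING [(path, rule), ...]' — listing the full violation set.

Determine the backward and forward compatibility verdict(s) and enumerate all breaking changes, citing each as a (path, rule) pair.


each type pair in Device: writer, then reader
checking backward for Device: reader v2 against writer v1:
  scores: paired with writer scores (list<int32> -> list<int32>; writer required)
  street: paired with writer street (string -> bool; writer optional)
  latitude: paired with writer latitude (float32 -> float32; writer required)
  writer field verified has no reader counterpart
  rule R3 violated at street
  => 1 violation(s): backward is BREAKING for Device
checking forward for Device: reader v1 against writer v2:
  scores: paired with writer scores (list<int32> -> list<int32>; writer required)
  street: paired with writer street (bool -> string; writer optional)
  no writer field matches reader verified
  latitude: paired with writer latitude (float32 -> float32; writer required)
  rule R3 violated at street
  => 1 violation(s): forward is BREAKING for Device

backward: BREAKING [(street, R3)]; forward: BREAKING [(street, R3)]


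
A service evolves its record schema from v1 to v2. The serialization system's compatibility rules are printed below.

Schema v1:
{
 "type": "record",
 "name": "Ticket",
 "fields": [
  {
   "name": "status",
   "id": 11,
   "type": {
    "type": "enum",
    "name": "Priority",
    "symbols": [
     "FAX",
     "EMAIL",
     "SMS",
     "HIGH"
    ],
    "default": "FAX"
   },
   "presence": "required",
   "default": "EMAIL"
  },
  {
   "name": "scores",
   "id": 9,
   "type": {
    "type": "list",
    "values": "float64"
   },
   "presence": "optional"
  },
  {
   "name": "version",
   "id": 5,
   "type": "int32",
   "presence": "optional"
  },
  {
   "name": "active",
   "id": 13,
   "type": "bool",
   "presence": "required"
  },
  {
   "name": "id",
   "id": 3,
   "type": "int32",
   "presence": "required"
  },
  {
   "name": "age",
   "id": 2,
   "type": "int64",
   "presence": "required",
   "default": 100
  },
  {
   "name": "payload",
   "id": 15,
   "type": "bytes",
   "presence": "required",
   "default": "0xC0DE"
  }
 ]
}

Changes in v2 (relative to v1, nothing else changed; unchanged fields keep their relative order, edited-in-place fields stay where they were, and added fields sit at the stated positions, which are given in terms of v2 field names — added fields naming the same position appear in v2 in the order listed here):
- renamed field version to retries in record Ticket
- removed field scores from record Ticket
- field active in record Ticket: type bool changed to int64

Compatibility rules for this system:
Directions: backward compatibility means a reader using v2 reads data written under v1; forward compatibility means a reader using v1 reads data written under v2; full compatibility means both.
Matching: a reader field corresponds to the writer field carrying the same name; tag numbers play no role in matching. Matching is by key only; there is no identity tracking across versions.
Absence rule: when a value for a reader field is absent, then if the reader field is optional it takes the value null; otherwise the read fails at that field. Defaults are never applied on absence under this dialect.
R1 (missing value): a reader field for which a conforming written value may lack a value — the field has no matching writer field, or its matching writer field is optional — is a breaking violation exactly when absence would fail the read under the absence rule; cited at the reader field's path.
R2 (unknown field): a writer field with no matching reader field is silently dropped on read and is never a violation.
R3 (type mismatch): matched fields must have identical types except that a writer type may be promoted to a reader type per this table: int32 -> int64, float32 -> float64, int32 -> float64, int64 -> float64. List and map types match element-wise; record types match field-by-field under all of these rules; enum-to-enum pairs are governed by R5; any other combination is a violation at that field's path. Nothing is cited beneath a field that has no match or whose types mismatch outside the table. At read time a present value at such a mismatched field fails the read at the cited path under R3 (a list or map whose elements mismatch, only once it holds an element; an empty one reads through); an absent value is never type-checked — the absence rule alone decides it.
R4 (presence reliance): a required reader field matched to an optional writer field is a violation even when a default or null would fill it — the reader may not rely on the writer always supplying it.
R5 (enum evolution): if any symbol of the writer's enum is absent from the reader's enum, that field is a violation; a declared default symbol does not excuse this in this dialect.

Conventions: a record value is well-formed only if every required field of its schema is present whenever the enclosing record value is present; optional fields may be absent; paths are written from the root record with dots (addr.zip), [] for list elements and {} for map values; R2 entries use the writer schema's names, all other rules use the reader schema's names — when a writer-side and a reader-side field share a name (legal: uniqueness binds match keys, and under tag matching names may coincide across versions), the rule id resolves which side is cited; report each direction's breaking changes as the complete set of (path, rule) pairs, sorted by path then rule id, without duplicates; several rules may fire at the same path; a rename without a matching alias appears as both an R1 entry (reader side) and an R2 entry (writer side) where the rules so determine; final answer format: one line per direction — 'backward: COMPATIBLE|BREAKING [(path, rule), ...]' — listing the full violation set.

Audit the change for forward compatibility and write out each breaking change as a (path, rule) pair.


forward: BREAKING [(active, R3)]

in Ticket below, arrows point writer -> reader
checking forward for Ticket: reader v1 against writer v2:
  status <- status (Priority -> Priority, writer required)
  scores has no writer counterpart
  version has no writer counterpart
  active <- active (int64 -> bool, writer required)
  id <- id (int32 -> int32, writer required)
  age <- age (int64 -> int64, writer required)
  payload <- payload (bytes -> bytes, writer required)
  retries (writer side), unknown to reader
  violation R3 at active
  => 1 violation(s): forward is BREAKING for Ticket
the other Ticket changes do not affect what is asked:
  renamed field version to retries in record Ticket -> triggers nothing under Ticket's printed rules — same verdict
  removed field scores from record Ticket -> triggers nothing under Ticket's printed rules — same verdict


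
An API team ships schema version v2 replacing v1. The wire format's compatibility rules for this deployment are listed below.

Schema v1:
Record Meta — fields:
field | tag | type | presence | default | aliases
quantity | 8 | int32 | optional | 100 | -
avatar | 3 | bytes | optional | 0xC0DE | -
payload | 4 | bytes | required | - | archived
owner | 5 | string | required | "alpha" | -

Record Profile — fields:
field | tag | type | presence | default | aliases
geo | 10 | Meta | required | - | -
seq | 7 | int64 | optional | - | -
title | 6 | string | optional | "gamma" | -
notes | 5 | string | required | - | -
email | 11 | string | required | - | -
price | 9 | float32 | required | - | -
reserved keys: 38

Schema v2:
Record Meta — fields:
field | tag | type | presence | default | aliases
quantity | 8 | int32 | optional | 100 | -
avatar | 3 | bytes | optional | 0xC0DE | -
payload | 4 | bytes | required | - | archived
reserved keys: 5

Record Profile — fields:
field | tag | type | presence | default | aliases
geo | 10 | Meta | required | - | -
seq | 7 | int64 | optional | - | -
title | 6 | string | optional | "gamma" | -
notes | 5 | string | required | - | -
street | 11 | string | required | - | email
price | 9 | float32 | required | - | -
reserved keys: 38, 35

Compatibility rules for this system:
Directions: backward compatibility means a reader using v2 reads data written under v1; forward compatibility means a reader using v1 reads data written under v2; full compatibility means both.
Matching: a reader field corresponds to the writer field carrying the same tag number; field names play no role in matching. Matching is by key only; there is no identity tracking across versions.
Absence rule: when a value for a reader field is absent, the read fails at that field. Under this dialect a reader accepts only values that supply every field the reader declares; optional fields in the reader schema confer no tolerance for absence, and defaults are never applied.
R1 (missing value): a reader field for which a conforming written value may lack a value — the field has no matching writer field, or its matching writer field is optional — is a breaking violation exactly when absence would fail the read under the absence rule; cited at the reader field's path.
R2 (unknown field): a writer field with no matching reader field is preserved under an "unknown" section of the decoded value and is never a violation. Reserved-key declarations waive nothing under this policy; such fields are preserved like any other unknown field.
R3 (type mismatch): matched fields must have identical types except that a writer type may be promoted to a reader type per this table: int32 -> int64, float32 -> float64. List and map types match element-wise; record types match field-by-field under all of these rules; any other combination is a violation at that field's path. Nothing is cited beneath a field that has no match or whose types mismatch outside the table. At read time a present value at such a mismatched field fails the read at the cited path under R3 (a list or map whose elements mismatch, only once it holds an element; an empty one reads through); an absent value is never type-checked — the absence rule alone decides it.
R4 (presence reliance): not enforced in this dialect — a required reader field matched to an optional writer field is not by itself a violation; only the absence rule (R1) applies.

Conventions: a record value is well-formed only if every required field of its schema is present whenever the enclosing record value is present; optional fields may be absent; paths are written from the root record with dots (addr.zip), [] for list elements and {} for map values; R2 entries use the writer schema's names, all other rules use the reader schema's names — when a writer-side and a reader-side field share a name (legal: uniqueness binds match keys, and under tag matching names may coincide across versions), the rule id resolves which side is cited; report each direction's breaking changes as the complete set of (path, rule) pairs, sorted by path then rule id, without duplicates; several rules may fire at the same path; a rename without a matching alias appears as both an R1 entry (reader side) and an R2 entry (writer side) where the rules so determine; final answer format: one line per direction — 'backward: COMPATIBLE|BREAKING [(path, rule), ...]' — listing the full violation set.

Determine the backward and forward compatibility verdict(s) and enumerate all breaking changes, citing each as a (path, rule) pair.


backward: BREAKING [(geo.avatar, R1), (geo.quantity, R1), (seq, R1), (title, R1)]; forward: BREAKING [(geo.avatar, R1), (geo.owner, R1), (geo.quantity, R1), (seq, R1), (title, R1)]

in Profile below, arrows point writer -> reader
backward pass over Profile, reader schema v2, writer schema v1:
  geo: Meta -> Meta, writer required; from geo
  seq: int64 -> int64, writer optional; from seq
  title: string -> string, writer optional; from title
  notes: string -> string, writer required; from notes
  street: string -> string, writer required; from email
  price: float32 -> float32, writer required; from price
  geo.quantity: int32 -> int32, writer optional; from geo.quantity
  geo.avatar: bytes -> bytes, writer optional; from geo.avatar
  geo.payload: bytes -> bytes, writer required; from geo.payload
  leftover writer field: geo.owner
  breaking: (geo.avatar, R1)
  breaking: (geo.quantity, R1)
  breaking: (seq, R1)
  breaking: (title, R1)
  => 4 violation(s): backward is BREAKING for Profile
forward pass over Profile, reader schema v1, writer schema v2:
  geo: Meta -> Meta, writer required; from geo
  seq: int64 -> int64, writer optional; from seq
  title: string -> string, writer optional; from title
  notes: string -> string, writer required; from notes
  email: string -> string, writer required; from street
  price: float32 -> float32, writer required; from price
  geo.quantity: int32 -> int32, writer optional; from geo.quantity
  geo.avatar: bytes -> bytes, writer optional; from geo.avatar
  geo.payload: bytes -> bytes, writer required; from geo.payload
  geo.owner: no writer match
  breaking: (geo.avatar, R1)
  breaking: (geo.owner, R1)
  breaking: (geo.quantity, R1)
  breaking: (seq, R1)
  breaking: (title, R1)
  => 5 violation(s): forward is BREAKING for Profile


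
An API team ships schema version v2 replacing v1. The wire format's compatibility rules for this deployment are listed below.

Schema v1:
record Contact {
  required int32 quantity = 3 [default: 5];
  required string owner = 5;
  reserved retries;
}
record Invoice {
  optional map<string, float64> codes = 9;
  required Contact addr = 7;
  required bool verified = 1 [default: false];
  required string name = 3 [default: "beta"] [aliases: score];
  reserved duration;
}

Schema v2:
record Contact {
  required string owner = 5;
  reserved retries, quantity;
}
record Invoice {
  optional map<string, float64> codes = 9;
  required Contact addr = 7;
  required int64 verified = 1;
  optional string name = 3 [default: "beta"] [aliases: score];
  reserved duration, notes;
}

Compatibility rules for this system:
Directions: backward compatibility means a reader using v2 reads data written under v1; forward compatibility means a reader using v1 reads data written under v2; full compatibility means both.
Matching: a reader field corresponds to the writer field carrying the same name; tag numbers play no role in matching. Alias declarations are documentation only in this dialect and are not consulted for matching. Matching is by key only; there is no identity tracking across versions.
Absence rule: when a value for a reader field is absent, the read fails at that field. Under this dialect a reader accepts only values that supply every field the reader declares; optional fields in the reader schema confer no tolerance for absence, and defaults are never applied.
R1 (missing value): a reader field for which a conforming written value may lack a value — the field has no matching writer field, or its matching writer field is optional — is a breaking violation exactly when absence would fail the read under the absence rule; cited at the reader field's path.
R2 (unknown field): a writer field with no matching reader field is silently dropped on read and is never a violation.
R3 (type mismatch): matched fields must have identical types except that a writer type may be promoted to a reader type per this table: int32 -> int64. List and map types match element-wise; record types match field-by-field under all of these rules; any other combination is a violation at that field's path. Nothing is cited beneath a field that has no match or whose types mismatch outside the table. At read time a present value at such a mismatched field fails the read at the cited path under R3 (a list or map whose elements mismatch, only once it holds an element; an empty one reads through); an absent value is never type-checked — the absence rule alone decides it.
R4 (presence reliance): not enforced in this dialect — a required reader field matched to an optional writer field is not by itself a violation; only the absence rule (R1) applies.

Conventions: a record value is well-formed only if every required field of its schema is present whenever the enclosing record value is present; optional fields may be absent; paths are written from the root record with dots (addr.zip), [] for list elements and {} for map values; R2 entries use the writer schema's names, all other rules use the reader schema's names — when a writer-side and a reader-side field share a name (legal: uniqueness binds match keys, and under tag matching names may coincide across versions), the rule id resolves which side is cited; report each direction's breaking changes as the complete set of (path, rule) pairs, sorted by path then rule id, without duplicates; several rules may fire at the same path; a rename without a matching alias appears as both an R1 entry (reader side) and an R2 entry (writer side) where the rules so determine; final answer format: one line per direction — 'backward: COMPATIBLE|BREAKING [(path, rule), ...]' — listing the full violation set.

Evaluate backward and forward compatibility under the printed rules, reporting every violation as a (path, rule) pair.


backward: BREAKING [(codes, R1), (verified, R3)]; forward: BREAKING [(addr.quantity, R1), (codes, R1), (name, R1), (verified, R3)]

each type pair in Invoice: writer, then reader
backward pass over Invoice, reader schema v2, writer schema v1:
  codes <- codes (map<string, float64> -> map<string, float64>, writer optional)
  addr <- addr (Contact -> Contact, writer required)
  verified <- verified (bool -> int64, writer required)
  name <- name (string -> string, writer required)
  addr.owner <- addr.owner (string -> string, writer required)
  addr.quantity (writer side), unknown to reader
  rule R1 violated at codes
  rule R3 violated at verified
  => 2 violation(s): backward is BREAKING for Invoice
forward pass over Invoice, reader schema v1, writer schema v2:
  codes <- codes (map<string, float64> -> map<string, float64>, writer optional)
  addr <- addr (Contact -> Contact, writer required)
  verified <- verified (int64 -> bool, writer required)
  name <- name (string -> string, writer optional)
  addr.quantity: no writer match
  addr.owner <- addr.owner (string -> string, writer required)
  rule R1 violated at addr.quantity
  rule R1 violated at codes
  rule R1 violated at name
  rule R3 violated at verified
  => 4 violation(s): forward is BREAKING for Invoice


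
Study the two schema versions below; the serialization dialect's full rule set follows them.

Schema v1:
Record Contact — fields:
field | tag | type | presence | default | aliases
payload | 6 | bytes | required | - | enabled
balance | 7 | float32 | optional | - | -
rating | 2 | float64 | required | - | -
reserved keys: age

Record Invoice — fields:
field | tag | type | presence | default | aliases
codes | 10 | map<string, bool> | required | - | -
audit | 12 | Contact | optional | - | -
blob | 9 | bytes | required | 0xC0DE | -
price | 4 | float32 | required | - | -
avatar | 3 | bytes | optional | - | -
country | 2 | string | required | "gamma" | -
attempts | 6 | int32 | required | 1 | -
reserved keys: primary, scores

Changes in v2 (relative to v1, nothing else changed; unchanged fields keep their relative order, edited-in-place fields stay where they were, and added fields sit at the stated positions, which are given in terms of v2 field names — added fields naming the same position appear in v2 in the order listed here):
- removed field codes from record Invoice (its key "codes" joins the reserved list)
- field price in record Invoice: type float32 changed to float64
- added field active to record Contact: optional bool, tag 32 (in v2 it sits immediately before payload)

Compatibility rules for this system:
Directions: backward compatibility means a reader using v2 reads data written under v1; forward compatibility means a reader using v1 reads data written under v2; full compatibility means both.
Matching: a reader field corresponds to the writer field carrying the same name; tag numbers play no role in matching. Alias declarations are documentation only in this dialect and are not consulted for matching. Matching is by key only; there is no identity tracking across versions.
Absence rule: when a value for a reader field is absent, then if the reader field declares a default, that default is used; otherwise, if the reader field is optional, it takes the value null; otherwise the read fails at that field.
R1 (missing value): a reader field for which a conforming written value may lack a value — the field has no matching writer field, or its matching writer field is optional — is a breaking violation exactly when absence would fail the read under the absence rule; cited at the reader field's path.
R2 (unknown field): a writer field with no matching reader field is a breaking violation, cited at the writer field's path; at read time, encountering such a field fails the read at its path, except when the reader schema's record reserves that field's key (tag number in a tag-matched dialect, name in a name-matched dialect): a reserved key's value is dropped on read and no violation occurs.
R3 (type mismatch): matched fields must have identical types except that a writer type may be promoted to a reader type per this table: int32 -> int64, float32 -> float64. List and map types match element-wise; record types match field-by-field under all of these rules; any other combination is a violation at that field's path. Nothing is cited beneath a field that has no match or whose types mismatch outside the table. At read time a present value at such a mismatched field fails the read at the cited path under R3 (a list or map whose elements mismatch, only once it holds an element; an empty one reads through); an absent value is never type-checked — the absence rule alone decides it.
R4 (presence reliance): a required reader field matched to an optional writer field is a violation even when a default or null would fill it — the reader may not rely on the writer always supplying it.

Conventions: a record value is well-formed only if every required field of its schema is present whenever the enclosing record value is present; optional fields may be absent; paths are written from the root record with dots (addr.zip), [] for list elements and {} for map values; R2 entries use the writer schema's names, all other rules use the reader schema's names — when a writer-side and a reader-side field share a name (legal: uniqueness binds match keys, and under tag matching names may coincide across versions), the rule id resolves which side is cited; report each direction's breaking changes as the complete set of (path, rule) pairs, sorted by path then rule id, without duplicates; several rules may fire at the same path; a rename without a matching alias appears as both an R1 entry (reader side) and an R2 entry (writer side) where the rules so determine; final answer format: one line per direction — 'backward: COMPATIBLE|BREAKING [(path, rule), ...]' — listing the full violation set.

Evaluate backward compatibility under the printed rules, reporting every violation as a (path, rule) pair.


backward: COMPATIBLE []

the writer's type comes first in each Invoice pair
backward on Invoice — v2 reading data written by v1:
  audit <- audit (Contact -> Contact, writer optional)
  blob <- blob (bytes -> bytes, writer required)
  price <- price (float32 -> float64, writer required)
  avatar <- avatar (bytes -> bytes, writer optional)
  country <- country (string -> string, writer required)
  attempts <- attempts (int32 -> int32, writer required)
  writer field codes has no reader counterpart
  no writer field matches reader audit.active
  audit.payload <- audit.payload (bytes -> bytes, writer required)
  audit.balance <- audit.balance (float32 -> float32, writer optional)
  audit.rating <- audit.rating (float64 -> float64, writer required)
  => no violations; backward on Invoice: COMPATIBLE
remaining Invoice differences; none change what is asked:
  removed field codes from record Invoice (its key "codes" joins the reserved list) -> affects forward compatibility only, which is not asked
  field price in record Invoice: type float32 changed to float64 -> affects forward compatibility only, which is not asked
  added field active to record Contact: optional bool, tag 32 (in v2 it sits immediately before payload) -> affects forward compatibility only, which is not asked


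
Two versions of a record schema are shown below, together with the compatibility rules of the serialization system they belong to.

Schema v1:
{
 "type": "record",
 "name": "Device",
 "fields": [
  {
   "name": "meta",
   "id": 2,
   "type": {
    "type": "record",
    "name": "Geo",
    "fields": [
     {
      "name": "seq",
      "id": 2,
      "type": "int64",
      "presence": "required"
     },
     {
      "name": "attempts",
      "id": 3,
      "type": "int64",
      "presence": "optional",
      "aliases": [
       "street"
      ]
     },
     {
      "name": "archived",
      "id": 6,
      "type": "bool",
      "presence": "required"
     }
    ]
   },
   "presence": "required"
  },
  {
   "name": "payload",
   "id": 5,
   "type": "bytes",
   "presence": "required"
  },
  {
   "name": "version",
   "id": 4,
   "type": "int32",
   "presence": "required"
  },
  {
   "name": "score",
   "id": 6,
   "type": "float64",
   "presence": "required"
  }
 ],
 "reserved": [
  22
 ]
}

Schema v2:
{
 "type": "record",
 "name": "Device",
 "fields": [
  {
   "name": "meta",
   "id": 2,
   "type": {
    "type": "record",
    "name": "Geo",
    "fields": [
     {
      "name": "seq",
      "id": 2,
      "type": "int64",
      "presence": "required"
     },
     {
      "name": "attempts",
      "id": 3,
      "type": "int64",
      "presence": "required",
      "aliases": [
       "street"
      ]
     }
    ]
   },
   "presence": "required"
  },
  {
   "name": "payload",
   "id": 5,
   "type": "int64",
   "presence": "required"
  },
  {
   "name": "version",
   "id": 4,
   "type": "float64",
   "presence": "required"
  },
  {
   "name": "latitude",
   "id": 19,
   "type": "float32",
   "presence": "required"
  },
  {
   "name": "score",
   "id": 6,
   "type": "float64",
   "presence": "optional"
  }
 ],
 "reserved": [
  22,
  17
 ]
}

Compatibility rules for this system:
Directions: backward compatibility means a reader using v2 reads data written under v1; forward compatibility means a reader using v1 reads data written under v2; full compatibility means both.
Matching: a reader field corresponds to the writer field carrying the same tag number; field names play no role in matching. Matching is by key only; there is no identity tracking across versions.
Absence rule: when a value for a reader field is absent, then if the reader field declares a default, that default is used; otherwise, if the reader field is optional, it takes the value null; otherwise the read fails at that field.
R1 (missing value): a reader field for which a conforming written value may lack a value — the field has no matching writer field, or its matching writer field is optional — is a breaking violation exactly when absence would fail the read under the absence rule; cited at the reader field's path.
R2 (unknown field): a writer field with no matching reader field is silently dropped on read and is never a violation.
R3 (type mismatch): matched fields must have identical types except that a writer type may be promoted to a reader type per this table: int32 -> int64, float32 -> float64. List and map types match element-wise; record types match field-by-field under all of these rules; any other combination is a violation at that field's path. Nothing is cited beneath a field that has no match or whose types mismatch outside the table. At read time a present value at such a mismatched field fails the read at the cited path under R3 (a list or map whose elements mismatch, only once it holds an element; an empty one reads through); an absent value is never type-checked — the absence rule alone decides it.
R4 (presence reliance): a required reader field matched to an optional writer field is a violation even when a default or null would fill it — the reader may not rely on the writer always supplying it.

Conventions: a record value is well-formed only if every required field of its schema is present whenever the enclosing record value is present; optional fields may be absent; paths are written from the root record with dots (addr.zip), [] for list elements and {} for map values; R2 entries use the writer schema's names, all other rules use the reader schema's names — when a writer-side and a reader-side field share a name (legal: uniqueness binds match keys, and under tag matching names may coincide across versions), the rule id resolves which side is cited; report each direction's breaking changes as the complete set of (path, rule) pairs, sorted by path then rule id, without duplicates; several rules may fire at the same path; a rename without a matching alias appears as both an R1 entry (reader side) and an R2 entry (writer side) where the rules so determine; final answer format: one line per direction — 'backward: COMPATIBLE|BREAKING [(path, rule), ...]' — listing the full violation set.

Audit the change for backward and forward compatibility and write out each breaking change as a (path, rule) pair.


the writer's type comes first in each Device pair
checking backward for Device: reader v2 against writer v1:
  meta <- meta (Geo -> Geo, writer required)
  payload <- payload (bytes -> int64, writer required)
  version <- version (int32 -> float64, writer required)
  latitude has no writer counterpart
  score <- score (float64 -> float64, writer required)
  meta.seq <- meta.seq (int64 -> int64, writer required)
  meta.attempts <- meta.attempts (int64 -> int64, writer optional)
  writer meta.archived: unknown to reader
  rule R1 violated at latitude
  rule R1 violated at meta.attempts
  rule R4 violated at meta.attempts
  rule R3 violated at payload
  rule R3 violated at version
  backward on Device therefore BREAKING (5)
checking forward for Device: reader v1 against writer v2:
  meta <- meta (Geo -> Geo, writer required)
  payload <- payload (int64 -> bytes, writer required)
  version <- version (float64 -> int32, writer required)
  score <- score (float64 -> float64, writer optional)
  writer latitude: unknown to reader
  meta.seq <- meta.seq (int64 -> int64, writer required)
  meta.attempts <- meta.attempts (int64 -> int64, writer required)
  meta.archived has no writer counterpart
  rule R1 violated at meta.archived
  rule R3 violated at payload
  rule R1 violated at score
  rule R4 violated at score
  rule R3 violated at version
  forward on Device therefore BREAKING (5)

backward: BREAKING [(latitude, R1), (meta.attempts, R1), (meta.attempts, R4), (payload, R3), (version, R3)]; forward: BREAKING [(meta.archived, R1), (payload, R3), (score, R1), (score, R4), (version, R3)]


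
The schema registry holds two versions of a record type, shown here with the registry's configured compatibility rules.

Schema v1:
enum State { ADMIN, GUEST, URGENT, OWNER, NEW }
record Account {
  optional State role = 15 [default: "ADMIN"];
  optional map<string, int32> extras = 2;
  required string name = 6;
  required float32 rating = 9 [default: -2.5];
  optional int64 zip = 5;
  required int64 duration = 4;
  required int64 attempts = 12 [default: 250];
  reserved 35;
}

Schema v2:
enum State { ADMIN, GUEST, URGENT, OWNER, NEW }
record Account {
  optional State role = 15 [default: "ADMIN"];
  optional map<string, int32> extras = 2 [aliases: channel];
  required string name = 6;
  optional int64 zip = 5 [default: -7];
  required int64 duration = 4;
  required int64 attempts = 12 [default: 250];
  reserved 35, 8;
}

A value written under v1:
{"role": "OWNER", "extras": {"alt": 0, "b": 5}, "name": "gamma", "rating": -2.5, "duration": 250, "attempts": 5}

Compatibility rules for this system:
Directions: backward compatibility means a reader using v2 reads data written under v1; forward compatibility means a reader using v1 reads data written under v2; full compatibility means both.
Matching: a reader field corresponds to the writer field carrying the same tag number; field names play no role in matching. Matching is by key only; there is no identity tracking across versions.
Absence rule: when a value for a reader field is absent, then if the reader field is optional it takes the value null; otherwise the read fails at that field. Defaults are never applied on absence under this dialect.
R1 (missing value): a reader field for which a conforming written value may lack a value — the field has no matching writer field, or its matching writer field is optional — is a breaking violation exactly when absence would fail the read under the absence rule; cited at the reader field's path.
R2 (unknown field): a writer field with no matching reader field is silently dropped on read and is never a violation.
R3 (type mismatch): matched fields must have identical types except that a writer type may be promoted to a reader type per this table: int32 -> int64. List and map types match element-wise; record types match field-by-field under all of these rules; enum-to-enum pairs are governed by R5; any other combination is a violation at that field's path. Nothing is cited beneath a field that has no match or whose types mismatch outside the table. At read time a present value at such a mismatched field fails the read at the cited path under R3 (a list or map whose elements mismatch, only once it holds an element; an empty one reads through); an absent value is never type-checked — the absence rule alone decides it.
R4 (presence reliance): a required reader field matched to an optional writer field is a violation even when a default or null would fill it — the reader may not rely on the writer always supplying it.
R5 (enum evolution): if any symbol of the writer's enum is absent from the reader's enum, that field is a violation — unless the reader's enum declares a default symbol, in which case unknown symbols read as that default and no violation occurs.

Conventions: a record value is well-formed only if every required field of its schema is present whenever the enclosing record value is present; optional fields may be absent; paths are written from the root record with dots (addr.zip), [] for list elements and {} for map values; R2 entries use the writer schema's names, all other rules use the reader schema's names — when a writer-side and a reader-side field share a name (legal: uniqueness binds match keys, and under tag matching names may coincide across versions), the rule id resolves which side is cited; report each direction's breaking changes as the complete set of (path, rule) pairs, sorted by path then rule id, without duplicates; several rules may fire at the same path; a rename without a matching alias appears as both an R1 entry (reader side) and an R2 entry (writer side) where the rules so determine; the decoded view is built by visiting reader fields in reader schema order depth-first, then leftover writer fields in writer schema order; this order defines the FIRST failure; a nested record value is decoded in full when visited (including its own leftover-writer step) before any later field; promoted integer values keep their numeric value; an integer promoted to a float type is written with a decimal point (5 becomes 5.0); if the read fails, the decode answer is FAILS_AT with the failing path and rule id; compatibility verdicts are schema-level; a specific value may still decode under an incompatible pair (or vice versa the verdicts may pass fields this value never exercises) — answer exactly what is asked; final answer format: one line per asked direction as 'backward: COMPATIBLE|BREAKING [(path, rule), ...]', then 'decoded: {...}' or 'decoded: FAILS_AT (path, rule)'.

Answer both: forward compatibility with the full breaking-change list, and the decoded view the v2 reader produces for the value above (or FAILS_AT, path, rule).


forward: BREAKING [(rating, R1)]; decoded: {"role": "OWNER", "extras": {"alt": 0, "b": 5}, "name": "gamma", "zip": null, "duration": 250, "attempts": 5}

each type pair in Account: writer, then reader
forward for Account (reader v1, writer v2):
  writer optional, State -> State: reader role maps from writer role
  writer optional, map<string, int32> -> map<string, int32>: reader extras maps from writer extras
  writer required, string -> string: reader name maps from writer name
  rating has no writer counterpart
  writer optional, int64 -> int64: reader zip maps from writer zip
  writer required, int64 -> int64: reader duration maps from writer duration
  writer required, int64 -> int64: reader attempts maps from writer attempts
  breaking: (rating, R1)
  forward on Account therefore BREAKING (1)
decoding the Account value with the v2 reader:
  role := "OWNER"
  extras := {"alt": 0, "b": 5}
  name := "gamma"
  zip := null (absent, optional -> null)
  duration := 250
  attempts := 5
  writer rating: unknown -> dropped
  => decoded: {"role": "OWNER", "extras": {"alt": 0, "b": 5}, "name": "gamma", "zip": null, "duration": 250, "attempts": 5}
diffs on Account not affecting the asked answer:
  field zip in record Account: default set to -7 -> no rule fires on it in Account's dialect; the asked verdict holds
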